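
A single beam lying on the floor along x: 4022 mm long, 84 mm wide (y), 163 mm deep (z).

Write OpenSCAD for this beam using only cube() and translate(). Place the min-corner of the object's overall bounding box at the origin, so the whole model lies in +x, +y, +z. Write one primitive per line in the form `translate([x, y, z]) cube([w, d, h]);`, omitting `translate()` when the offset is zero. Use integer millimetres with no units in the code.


cube([4022, 84, 163]);


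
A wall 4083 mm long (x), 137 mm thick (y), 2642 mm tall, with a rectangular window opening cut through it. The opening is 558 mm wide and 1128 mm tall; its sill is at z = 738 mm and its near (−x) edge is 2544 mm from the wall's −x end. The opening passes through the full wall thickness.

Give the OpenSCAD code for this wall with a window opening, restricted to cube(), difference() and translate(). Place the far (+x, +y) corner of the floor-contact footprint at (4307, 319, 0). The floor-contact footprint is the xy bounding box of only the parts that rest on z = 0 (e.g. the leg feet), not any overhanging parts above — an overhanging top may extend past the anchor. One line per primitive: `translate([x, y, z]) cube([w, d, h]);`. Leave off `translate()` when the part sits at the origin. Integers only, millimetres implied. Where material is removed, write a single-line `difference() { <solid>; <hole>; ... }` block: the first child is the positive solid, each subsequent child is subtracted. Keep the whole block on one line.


difference() { translate([224, 182, 0]) cube([4083, 137, 2642]); translate([2768, 182, 738]) cube([558, 137, 1128]); }


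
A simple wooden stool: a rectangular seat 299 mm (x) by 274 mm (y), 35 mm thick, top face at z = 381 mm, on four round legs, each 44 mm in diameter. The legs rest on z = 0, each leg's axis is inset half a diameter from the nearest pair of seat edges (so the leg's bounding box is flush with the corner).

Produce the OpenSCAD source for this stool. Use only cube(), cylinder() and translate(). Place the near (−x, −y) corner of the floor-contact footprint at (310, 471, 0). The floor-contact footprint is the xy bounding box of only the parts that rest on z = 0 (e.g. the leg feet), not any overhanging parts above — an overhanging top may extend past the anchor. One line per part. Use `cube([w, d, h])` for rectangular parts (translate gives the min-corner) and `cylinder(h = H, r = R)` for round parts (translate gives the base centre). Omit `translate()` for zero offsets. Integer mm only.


// leg_h = 381 - 35 = 346
translate([310, 471, 346]) cube([299, 274, 35]);
translate([332, 493, 0]) cylinder(h = 346, r = 22);
translate([587, 493, 0]) cylinder(h = 346, r = 22);
translate([332, 723, 0]) cylinder(h = 346, r = 22);
translate([587, 723, 0]) cylinder(h = 346, r = 22);


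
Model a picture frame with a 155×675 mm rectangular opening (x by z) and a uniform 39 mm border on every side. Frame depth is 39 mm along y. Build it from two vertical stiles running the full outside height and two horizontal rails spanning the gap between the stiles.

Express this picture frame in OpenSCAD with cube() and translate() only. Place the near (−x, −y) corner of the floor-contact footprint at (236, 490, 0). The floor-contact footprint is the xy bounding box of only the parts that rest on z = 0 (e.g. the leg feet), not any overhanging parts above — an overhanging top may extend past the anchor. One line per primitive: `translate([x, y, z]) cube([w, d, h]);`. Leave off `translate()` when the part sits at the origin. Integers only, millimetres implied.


translate([236, 490, 0]) cube([39, 39, 753]);
translate([430, 490, 0]) cube([39, 39, 753]);
translate([275, 490, 0]) cube([155, 39, 39]);
translate([275, 490, 714]) cube([155, 39, 39]);


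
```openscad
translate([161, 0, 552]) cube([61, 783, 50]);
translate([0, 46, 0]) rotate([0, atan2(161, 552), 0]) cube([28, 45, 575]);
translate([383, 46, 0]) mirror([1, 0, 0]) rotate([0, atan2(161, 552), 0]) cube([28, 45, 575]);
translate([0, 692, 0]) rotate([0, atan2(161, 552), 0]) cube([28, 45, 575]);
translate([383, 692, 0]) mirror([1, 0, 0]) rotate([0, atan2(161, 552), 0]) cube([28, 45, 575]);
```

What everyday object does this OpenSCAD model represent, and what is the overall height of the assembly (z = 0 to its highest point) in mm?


A sawhorse. The overall height is 602 mm.

A beam across two mirrored pairs of raked legs — a sawhorse. The beam's underside is at z = 552 (matching the legs' vertical rise in atan2(161, 552)) and the beam is 50 mm tall, so its top is at 552 + 50 = 602 mm. The raked legs top out at the beam's underside, so that is the highest point.


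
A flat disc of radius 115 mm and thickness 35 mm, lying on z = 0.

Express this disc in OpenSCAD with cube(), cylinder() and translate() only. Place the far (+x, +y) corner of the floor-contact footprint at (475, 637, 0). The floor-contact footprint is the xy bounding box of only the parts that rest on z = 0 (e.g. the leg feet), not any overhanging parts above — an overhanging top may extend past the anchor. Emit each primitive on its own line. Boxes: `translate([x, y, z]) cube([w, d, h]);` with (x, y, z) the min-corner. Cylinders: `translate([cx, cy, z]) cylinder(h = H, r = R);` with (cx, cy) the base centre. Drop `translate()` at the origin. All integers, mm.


translate([360, 522, 0]) cylinder(h = 35, r = 115);


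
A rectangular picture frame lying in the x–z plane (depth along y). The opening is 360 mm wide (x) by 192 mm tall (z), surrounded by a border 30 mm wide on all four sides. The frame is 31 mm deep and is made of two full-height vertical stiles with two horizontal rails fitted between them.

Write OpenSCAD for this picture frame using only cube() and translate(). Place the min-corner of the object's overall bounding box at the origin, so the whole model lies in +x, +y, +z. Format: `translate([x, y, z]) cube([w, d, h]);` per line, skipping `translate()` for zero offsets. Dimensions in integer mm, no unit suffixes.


cube([30, 31, 252]);
translate([390, 0, 0]) cube([30, 31, 252]);
translate([30, 0, 0]) cube([360, 31, 30]);
translate([30, 0, 222]) cube([360, 31, 30]);


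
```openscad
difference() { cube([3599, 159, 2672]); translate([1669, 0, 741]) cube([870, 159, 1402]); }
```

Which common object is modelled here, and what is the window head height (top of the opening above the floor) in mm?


A wall with a window opening. The window head height is 2143 mm.

A wall with a rectangular opening subtracted — a window. Sill at z = 741, opening 1402 mm tall, so the head is at 741 + 1402 = 2143 mm.


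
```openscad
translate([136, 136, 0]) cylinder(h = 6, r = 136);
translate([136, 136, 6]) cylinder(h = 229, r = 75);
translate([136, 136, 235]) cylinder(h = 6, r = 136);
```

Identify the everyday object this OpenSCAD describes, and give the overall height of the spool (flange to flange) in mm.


A spool. The overall height is 241 mm.

Three coaxial cylinders, large–small–large — a spool. Two 6 mm flanges and a 229 mm core give 6 + 229 + 6 = 241 mm.


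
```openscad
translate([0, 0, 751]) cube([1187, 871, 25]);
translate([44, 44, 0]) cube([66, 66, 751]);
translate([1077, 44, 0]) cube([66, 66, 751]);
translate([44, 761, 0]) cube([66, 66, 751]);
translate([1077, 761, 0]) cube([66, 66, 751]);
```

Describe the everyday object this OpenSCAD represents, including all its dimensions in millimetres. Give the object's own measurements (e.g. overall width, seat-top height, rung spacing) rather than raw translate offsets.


A rectangular dining table. The top is 1187×871×25 mm with its upper surface at z = 776 mm. It stands on four 66×66 mm square legs, each inset 44 mm from the nearest pair of top edges, running from the floor to the underside of the top.


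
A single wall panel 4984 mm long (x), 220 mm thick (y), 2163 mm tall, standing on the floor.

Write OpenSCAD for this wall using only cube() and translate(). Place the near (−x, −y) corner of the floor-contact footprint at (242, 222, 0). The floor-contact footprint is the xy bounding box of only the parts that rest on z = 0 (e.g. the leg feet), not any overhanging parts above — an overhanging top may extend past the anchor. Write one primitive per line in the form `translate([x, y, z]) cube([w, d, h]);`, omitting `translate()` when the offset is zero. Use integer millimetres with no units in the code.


translate([242, 222, 0]) cube([4984, 220, 2163]);


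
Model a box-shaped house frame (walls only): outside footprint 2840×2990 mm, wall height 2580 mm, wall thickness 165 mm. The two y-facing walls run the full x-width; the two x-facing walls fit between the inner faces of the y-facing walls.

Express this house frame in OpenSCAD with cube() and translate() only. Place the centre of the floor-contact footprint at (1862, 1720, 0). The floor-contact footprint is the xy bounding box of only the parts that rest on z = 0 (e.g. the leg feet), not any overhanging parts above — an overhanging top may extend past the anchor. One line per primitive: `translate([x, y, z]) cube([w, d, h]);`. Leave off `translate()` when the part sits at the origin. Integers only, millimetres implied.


translate([442, 225, 0]) cube([2840, 165, 2580]);
translate([442, 3050, 0]) cube([2840, 165, 2580]);
translate([442, 390, 0]) cube([165, 2660, 2580]);
translate([3117, 390, 0]) cube([165, 2660, 2580]);


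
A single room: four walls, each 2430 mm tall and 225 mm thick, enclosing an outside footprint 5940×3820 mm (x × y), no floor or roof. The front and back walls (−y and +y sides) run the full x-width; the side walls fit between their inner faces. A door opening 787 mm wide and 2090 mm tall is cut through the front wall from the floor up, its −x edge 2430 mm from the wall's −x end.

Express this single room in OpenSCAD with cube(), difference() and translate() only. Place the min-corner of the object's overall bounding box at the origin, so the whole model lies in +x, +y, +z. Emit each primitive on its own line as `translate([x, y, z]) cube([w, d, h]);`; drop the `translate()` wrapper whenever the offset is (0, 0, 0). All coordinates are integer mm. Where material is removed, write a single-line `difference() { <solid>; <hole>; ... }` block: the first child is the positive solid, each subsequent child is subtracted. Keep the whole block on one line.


difference() { cube([5940, 225, 2430]); translate([2430, 0, 0]) cube([787, 225, 2090]); }
translate([0, 3595, 0]) cube([5940, 225, 2430]);
translate([0, 225, 0]) cube([225, 3370, 2430]);
translate([5715, 225, 0]) cube([225, 3370, 2430]);


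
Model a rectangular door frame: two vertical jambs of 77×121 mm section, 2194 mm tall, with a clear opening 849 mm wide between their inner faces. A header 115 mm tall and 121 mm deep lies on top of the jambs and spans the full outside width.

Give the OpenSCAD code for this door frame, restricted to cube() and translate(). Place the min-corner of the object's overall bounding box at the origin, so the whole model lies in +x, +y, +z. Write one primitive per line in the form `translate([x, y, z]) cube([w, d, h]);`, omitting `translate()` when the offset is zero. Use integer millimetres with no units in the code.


cube([77, 121, 2194]);
translate([926, 0, 0]) cube([77, 121, 2194]);
translate([0, 0, 2194]) cube([1003, 121, 115]);


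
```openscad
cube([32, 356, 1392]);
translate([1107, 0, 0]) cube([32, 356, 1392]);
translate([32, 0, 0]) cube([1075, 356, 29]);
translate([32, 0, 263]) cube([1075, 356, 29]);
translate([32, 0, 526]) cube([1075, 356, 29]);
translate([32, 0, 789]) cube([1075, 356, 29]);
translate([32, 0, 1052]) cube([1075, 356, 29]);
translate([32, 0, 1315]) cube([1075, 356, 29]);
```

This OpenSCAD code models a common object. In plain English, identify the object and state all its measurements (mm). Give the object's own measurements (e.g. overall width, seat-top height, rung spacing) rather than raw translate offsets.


An open bookshelf. Two side panels, each 32 mm thick, 356 mm deep and 1392 mm tall, stand 1139 mm apart (outside-to-outside). Between them sit 6 shelves, each 29 mm thick and 356 mm deep, spanning the full gap between the sides. The bottom shelf rests on the floor (its underside at z = 0) and the clear gap between one shelf's top and the next shelf's underside is 234 mm.


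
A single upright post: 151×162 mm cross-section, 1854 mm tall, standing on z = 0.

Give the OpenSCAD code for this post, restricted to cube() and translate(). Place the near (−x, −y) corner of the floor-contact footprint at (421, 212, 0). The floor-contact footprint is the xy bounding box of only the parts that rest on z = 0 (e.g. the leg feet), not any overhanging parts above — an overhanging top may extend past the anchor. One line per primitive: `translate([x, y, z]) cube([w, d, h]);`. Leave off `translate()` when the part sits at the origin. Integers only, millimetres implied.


translate([421, 212, 0]) cube([151, 162, 1854]);


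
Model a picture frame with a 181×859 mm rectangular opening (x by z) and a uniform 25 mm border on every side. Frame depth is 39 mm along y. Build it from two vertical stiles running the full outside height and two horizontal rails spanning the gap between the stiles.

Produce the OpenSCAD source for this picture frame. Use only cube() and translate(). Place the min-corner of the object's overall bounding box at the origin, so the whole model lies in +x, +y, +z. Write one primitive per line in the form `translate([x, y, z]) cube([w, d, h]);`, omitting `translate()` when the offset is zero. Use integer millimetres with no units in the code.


cube([25, 39, 909]);
translate([206, 0, 0]) cube([25, 39, 909]);
translate([25, 0, 0]) cube([181, 39, 25]);
translate([25, 0, 884]) cube([181, 39, 25]);


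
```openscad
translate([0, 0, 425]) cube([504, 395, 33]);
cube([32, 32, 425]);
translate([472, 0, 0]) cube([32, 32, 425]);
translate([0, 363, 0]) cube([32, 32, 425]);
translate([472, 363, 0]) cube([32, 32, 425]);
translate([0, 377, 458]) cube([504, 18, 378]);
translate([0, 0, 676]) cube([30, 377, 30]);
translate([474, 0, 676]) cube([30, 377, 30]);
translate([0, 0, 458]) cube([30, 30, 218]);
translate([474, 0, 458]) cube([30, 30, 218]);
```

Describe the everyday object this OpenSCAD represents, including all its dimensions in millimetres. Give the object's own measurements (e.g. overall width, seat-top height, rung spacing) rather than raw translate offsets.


A chair. The seat is a 504×395×33 mm slab with its top at z = 458 mm, on four 32×32 mm corner legs (flush with the seat edges, standing on z = 0). A flat backrest 18 mm thick, 378 mm tall, spans the full seat width and rises from the seat top along its +y edge, rear face flush with the rear of the seat. Two armrests of 30×30 mm section run along each side from the seat's front edge to the front of the backrest, top faces 248 mm above the seat top and outer faces flush with the seat's x-edges; a 30×30 mm post under the front of each armrest stands on the seat at the front corner.


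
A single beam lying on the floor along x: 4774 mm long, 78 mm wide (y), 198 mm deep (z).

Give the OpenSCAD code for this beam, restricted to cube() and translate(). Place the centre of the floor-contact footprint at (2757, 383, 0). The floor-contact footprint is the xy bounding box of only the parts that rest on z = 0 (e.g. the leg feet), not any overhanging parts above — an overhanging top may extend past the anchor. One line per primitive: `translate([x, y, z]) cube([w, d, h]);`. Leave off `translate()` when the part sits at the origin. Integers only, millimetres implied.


translate([370, 344, 0]) cube([4774, 78, 198]);


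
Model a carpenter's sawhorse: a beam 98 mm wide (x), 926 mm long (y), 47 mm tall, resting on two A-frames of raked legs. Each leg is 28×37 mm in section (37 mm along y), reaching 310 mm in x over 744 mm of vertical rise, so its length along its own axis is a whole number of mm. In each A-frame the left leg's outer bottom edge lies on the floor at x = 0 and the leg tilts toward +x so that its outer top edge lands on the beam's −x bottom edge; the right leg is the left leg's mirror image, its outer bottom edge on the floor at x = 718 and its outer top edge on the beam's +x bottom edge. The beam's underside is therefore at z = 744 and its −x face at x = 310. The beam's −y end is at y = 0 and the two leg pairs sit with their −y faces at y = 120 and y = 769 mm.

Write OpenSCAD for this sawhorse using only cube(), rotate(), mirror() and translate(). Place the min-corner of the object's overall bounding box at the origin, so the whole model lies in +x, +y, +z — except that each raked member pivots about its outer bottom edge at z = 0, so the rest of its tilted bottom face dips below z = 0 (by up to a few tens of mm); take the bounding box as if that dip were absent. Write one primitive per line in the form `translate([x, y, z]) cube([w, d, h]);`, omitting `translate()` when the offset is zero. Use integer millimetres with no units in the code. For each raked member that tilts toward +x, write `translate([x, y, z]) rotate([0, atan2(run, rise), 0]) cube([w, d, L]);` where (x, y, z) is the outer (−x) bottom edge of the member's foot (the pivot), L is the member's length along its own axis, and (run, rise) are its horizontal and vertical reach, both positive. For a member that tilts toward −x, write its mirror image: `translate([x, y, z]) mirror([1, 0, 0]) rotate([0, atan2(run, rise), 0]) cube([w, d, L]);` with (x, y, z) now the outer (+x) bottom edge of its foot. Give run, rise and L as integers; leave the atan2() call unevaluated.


// leg length = √(310² + 744²) = 806
// right-leg outer foot x = 2·310 + 98 = 718
// beam min-corner = (310, 0, 744)
translate([310, 0, 744]) cube([98, 926, 47]);
translate([0, 120, 0]) rotate([0, atan2(310, 744), 0]) cube([28, 37, 806]);
translate([718, 120, 0]) mirror([1, 0, 0]) rotate([0, atan2(310, 744), 0]) cube([28, 37, 806]);
translate([0, 769, 0]) rotate([0, atan2(310, 744), 0]) cube([28, 37, 806]);
translate([718, 769, 0]) mirror([1, 0, 0]) rotate([0, atan2(310, 744), 0]) cube([28, 37, 806]);


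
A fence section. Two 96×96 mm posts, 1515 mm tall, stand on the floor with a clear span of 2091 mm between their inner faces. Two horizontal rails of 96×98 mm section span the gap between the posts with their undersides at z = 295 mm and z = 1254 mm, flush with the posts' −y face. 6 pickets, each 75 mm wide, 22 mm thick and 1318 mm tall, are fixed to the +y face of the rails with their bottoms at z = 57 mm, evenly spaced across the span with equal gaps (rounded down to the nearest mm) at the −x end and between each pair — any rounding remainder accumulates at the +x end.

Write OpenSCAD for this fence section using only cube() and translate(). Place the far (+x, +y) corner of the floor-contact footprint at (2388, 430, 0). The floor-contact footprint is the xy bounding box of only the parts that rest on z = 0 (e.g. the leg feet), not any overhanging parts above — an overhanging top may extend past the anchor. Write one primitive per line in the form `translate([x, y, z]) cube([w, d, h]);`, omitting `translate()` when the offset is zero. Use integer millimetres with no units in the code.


translate([105, 334, 0]) cube([96, 96, 1515]);
translate([2292, 334, 0]) cube([96, 96, 1515]);
translate([201, 334, 295]) cube([2091, 96, 98]);
translate([201, 334, 1254]) cube([2091, 96, 98]);
translate([435, 430, 57]) cube([75, 22, 1318]);
translate([744, 430, 57]) cube([75, 22, 1318]);
translate([1053, 430, 57]) cube([75, 22, 1318]);
translate([1362, 430, 57]) cube([75, 22, 1318]);
translate([1671, 430, 57]) cube([75, 22, 1318]);
translate([1980, 430, 57]) cube([75, 22, 1318]);


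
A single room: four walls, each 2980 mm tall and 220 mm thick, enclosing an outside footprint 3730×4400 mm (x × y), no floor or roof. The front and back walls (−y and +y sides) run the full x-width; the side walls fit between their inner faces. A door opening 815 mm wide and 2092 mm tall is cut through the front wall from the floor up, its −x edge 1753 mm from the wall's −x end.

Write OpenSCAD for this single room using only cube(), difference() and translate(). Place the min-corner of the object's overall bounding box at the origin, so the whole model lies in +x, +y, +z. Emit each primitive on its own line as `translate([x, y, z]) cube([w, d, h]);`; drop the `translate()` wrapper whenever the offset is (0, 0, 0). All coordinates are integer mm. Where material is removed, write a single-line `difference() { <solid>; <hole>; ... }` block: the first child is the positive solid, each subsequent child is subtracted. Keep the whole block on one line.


difference() { cube([3730, 220, 2980]); translate([1753, 0, 0]) cube([815, 220, 2092]); }
translate([0, 4180, 0]) cube([3730, 220, 2980]);
translate([0, 220, 0]) cube([220, 3960, 2980]);
translate([3510, 220, 0]) cube([220, 3960, 2980]);


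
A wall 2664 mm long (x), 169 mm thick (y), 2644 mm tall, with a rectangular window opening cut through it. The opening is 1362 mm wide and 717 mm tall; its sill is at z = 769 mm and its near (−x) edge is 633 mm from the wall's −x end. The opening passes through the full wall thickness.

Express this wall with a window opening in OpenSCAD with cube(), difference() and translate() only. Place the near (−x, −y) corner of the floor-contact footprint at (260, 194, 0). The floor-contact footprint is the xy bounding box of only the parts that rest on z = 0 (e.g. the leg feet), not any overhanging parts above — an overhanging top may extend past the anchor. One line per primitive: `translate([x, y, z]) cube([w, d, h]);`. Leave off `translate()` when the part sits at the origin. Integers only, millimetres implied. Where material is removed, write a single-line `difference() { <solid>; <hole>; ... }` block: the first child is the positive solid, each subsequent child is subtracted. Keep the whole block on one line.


difference() { translate([260, 194, 0]) cube([2664, 169, 2644]); translate([893, 194, 769]) cube([1362, 169, 717]); }


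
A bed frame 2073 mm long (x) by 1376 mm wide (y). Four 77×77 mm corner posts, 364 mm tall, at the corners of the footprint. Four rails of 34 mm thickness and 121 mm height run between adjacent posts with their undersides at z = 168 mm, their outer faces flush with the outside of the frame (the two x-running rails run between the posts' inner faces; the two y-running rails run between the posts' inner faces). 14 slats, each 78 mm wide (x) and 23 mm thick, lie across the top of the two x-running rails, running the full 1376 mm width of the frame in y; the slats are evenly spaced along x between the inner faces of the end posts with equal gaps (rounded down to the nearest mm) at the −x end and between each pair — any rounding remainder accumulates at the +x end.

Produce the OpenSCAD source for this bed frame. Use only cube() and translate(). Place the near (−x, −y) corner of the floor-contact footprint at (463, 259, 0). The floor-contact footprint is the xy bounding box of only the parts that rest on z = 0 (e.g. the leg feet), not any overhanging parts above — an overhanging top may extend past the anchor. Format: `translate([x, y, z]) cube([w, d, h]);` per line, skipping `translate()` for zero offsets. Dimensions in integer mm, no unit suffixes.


translate([463, 259, 0]) cube([77, 77, 364]);
translate([463, 1558, 0]) cube([77, 77, 364]);
translate([2459, 259, 0]) cube([77, 77, 364]);
translate([2459, 1558, 0]) cube([77, 77, 364]);
translate([540, 259, 168]) cube([1919, 34, 121]);
translate([540, 1601, 168]) cube([1919, 34, 121]);
translate([463, 336, 168]) cube([34, 1222, 121]);
translate([2502, 336, 168]) cube([34, 1222, 121]);
translate([595, 259, 289]) cube([78, 1376, 23]);
translate([728, 259, 289]) cube([78, 1376, 23]);
translate([861, 259, 289]) cube([78, 1376, 23]);
translate([994, 259, 289]) cube([78, 1376, 23]);
translate([1127, 259, 289]) cube([78, 1376, 23]);
translate([1260, 259, 289]) cube([78, 1376, 23]);
translate([1393, 259, 289]) cube([78, 1376, 23]);
translate([1526, 259, 289]) cube([78, 1376, 23]);
translate([1659, 259, 289]) cube([78, 1376, 23]);
translate([1792, 259, 289]) cube([78, 1376, 23]);
translate([1925, 259, 289]) cube([78, 1376, 23]);
translate([2058, 259, 289]) cube([78, 1376, 23]);
translate([2191, 259, 289]) cube([78, 1376, 23]);
translate([2324, 259, 289]) cube([78, 1376, 23]);


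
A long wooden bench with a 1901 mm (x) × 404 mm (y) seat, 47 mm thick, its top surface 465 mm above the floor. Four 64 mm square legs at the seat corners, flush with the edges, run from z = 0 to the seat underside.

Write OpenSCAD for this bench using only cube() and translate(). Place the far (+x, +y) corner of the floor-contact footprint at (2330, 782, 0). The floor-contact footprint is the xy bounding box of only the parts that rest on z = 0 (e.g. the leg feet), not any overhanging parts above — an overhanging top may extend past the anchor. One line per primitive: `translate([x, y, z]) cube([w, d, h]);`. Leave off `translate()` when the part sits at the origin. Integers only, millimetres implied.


translate([429, 378, 418]) cube([1901, 404, 47]);
translate([429, 378, 0]) cube([64, 64, 418]);
translate([429, 718, 0]) cube([64, 64, 418]);
translate([2266, 378, 0]) cube([64, 64, 418]);
translate([2266, 718, 0]) cube([64, 64, 418]);


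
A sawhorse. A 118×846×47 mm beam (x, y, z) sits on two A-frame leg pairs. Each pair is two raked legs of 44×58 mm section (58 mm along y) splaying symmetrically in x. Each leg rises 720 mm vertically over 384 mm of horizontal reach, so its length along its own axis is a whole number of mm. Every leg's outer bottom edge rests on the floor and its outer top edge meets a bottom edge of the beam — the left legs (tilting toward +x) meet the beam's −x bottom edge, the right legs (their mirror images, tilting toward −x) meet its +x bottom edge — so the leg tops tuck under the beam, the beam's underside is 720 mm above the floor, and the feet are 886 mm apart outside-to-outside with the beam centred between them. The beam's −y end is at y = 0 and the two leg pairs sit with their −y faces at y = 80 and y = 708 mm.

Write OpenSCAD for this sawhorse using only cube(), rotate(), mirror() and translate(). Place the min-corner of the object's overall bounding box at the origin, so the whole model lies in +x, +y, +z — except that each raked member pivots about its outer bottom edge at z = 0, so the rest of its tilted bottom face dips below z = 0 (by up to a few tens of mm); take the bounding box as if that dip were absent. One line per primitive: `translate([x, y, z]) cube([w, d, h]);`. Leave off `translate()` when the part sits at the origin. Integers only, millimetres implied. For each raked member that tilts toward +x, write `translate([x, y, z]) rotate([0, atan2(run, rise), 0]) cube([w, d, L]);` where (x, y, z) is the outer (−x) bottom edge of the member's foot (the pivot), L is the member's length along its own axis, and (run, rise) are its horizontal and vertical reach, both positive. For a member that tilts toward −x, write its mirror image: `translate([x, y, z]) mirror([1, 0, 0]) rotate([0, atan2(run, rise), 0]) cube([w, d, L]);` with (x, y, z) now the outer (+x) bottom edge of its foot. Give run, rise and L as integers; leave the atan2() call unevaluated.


translate([384, 0, 720]) cube([118, 846, 47]);
translate([0, 80, 0]) rotate([0, atan2(384, 720), 0]) cube([44, 58, 816]);
translate([886, 80, 0]) mirror([1, 0, 0]) rotate([0, atan2(384, 720), 0]) cube([44, 58, 816]);
translate([0, 708, 0]) rotate([0, atan2(384, 720), 0]) cube([44, 58, 816]);
translate([886, 708, 0]) mirror([1, 0, 0]) rotate([0, atan2(384, 720), 0]) cube([44, 58, 816]);


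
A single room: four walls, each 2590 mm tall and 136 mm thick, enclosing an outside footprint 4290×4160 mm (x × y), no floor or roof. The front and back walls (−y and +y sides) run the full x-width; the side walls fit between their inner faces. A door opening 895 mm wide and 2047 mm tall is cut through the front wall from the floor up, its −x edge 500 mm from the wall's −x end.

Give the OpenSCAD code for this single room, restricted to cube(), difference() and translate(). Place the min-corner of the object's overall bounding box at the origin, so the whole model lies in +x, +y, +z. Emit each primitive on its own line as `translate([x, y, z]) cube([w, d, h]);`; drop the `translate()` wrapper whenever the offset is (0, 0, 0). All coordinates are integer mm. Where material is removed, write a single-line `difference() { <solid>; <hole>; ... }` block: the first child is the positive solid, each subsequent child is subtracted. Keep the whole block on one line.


difference() { cube([4290, 136, 2590]); translate([500, 0, 0]) cube([895, 136, 2047]); }
translate([0, 4024, 0]) cube([4290, 136, 2590]);
translate([0, 136, 0]) cube([136, 3888, 2590]);
translate([4154, 136, 0]) cube([136, 3888, 2590]);


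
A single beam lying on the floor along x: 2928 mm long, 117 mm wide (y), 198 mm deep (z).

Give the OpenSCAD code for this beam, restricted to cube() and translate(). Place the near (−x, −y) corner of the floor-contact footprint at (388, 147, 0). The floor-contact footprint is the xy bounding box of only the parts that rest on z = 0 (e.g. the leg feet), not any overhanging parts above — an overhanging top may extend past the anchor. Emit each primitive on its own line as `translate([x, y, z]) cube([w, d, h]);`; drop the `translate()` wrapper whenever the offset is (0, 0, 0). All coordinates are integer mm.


translate([388, 147, 0]) cube([2928, 117, 198]);


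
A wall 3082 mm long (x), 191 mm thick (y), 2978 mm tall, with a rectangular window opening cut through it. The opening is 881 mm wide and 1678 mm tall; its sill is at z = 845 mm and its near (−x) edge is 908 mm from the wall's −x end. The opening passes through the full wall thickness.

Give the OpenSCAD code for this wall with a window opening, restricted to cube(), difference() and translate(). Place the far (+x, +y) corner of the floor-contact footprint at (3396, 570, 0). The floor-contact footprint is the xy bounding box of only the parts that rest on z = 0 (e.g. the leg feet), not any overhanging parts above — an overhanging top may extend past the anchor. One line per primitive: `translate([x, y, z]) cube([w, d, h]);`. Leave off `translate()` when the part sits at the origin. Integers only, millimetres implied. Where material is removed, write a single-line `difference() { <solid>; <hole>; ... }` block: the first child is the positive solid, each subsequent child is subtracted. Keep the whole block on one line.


difference() { translate([314, 379, 0]) cube([3082, 191, 2978]); translate([1222, 379, 845]) cube([881, 191, 1678]); }


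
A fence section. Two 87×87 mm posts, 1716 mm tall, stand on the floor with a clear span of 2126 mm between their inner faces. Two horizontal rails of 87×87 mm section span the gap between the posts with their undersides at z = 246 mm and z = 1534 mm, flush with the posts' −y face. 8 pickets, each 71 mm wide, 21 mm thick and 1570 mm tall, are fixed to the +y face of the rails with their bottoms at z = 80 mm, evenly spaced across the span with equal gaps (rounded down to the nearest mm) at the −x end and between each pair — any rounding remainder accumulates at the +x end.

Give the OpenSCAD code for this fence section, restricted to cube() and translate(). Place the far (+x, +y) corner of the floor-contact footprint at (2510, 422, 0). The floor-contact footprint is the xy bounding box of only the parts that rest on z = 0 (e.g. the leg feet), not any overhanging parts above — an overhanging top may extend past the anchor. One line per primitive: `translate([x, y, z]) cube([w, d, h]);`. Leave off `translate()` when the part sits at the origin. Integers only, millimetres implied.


translate([210, 335, 0]) cube([87, 87, 1716]);
translate([2423, 335, 0]) cube([87, 87, 1716]);
translate([297, 335, 246]) cube([2126, 87, 87]);
translate([297, 335, 1534]) cube([2126, 87, 87]);
translate([470, 422, 80]) cube([71, 21, 1570]);
translate([714, 422, 80]) cube([71, 21, 1570]);
translate([958, 422, 80]) cube([71, 21, 1570]);
translate([1202, 422, 80]) cube([71, 21, 1570]);
translate([1446, 422, 80]) cube([71, 21, 1570]);
translate([1690, 422, 80]) cube([71, 21, 1570]);
translate([1934, 422, 80]) cube([71, 21, 1570]);
translate([2178, 422, 80]) cube([71, 21, 1570]);


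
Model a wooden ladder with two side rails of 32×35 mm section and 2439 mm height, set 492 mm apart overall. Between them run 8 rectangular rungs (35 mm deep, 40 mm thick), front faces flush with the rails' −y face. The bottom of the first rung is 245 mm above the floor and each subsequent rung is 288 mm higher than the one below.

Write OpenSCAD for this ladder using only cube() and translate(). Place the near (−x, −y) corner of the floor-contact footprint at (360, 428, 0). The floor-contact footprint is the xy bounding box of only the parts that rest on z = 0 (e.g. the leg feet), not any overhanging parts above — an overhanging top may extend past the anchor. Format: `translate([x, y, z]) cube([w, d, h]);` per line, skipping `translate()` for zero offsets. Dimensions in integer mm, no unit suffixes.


translate([360, 428, 0]) cube([32, 35, 2439]);
translate([820, 428, 0]) cube([32, 35, 2439]);
translate([392, 428, 245]) cube([428, 35, 40]);
translate([392, 428, 533]) cube([428, 35, 40]);
translate([392, 428, 821]) cube([428, 35, 40]);
translate([392, 428, 1109]) cube([428, 35, 40]);
translate([392, 428, 1397]) cube([428, 35, 40]);
translate([392, 428, 1685]) cube([428, 35, 40]);
translate([392, 428, 1973]) cube([428, 35, 40]);
translate([392, 428, 2261]) cube([428, 35, 40]);


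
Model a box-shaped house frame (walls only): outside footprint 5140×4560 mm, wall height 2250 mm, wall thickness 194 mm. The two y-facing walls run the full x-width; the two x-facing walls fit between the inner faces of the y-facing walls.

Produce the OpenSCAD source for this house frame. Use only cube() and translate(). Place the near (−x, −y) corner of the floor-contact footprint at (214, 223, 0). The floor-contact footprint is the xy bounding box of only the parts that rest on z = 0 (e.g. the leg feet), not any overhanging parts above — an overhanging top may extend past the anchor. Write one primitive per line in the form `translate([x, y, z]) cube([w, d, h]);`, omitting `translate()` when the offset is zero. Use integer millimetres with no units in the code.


translate([214, 223, 0]) cube([5140, 194, 2250]);
translate([214, 4589, 0]) cube([5140, 194, 2250]);
translate([214, 417, 0]) cube([194, 4172, 2250]);
translate([5160, 417, 0]) cube([194, 4172, 2250]);


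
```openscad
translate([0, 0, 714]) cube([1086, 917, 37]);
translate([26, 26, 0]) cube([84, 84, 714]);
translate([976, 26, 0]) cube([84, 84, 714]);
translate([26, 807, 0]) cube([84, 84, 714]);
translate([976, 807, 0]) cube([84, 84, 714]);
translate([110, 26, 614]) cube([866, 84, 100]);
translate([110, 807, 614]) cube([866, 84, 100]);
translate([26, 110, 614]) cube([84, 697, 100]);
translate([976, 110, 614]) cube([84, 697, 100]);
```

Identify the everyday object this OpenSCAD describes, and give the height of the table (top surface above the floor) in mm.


A table. The table height is 751 mm.

A 1086×917×37 slab sits at z = 714 on four 84 mm square posts — a table. The top surface is at 714 + 37 = 751 mm.


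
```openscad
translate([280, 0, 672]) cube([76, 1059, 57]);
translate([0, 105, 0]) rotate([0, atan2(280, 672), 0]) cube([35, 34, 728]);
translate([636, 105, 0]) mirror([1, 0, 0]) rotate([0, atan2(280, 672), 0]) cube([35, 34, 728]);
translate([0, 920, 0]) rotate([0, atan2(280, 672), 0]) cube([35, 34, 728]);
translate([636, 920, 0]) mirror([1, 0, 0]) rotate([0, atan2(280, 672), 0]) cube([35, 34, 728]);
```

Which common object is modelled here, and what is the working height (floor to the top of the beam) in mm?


A sawhorse. The overall height is 729 mm.

A beam across two mirrored pairs of raked legs — a sawhorse. The beam's underside is at z = 672 (matching the legs' vertical rise in atan2(280, 672)) and the beam is 57 mm tall, so its top is at 672 + 57 = 729 mm. The raked legs top out at the beam's underside, so that is the highest point.


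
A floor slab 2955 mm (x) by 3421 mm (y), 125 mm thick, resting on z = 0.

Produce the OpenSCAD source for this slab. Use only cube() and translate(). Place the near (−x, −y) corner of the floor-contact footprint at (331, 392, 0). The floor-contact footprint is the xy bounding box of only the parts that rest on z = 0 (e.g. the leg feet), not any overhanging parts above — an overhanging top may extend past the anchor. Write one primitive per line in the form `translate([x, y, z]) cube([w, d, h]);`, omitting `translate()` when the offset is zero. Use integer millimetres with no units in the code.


translate([331, 392, 0]) cube([2955, 3421, 125]);


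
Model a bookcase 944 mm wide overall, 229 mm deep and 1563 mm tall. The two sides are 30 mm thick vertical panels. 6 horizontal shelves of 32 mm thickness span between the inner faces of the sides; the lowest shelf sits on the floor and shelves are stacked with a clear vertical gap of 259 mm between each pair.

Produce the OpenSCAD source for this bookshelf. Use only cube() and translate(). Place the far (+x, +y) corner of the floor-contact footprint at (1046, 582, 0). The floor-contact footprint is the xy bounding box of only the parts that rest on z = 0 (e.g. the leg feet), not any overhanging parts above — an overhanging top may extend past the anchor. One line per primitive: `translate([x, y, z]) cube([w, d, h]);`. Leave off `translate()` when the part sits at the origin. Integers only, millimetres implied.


translate([102, 353, 0]) cube([30, 229, 1563]);
translate([1016, 353, 0]) cube([30, 229, 1563]);
translate([132, 353, 0]) cube([884, 229, 32]);
translate([132, 353, 291]) cube([884, 229, 32]);
translate([132, 353, 582]) cube([884, 229, 32]);
translate([132, 353, 873]) cube([884, 229, 32]);
translate([132, 353, 1164]) cube([884, 229, 32]);
translate([132, 353, 1455]) cube([884, 229, 32]);


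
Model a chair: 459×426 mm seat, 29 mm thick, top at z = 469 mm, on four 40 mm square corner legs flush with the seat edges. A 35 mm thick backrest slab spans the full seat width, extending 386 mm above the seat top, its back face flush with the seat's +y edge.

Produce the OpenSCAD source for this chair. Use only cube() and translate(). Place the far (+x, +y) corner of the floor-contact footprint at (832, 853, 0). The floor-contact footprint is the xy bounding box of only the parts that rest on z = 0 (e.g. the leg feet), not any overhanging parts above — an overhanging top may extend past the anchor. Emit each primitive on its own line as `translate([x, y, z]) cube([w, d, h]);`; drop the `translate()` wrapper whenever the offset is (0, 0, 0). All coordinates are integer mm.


translate([373, 427, 440]) cube([459, 426, 29]);
translate([373, 427, 0]) cube([40, 40, 440]);
translate([792, 427, 0]) cube([40, 40, 440]);
translate([373, 813, 0]) cube([40, 40, 440]);
translate([792, 813, 0]) cube([40, 40, 440]);
translate([373, 818, 469]) cube([459, 35, 386]);


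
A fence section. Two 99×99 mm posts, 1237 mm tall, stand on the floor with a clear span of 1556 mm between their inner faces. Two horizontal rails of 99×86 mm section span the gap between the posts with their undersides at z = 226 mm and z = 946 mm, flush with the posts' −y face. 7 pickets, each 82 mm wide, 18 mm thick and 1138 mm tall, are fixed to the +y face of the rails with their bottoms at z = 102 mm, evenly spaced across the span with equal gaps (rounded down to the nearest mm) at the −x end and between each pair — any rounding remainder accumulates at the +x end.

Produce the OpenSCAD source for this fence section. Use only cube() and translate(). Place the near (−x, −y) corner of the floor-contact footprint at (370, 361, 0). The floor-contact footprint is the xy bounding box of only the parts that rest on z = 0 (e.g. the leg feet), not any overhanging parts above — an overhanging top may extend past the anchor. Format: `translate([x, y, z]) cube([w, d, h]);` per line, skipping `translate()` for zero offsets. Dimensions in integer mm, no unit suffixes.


translate([370, 361, 0]) cube([99, 99, 1237]);
translate([2025, 361, 0]) cube([99, 99, 1237]);
translate([469, 361, 226]) cube([1556, 99, 86]);
translate([469, 361, 946]) cube([1556, 99, 86]);
translate([591, 460, 102]) cube([82, 18, 1138]);
translate([795, 460, 102]) cube([82, 18, 1138]);
translate([999, 460, 102]) cube([82, 18, 1138]);
translate([1203, 460, 102]) cube([82, 18, 1138]);
translate([1407, 460, 102]) cube([82, 18, 1138]);
translate([1611, 460, 102]) cube([82, 18, 1138]);
translate([1815, 460, 102]) cube([82, 18, 1138]);
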